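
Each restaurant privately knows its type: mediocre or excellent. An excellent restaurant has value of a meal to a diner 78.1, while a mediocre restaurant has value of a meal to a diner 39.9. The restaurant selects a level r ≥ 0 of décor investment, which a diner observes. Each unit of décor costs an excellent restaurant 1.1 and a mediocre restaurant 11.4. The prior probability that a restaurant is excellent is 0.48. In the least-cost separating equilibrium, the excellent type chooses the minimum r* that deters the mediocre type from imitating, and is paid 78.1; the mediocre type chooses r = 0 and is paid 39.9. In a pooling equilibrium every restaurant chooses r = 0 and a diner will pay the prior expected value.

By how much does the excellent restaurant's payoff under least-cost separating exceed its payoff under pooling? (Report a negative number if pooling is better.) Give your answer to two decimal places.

Least-cost separating signal: r* solves 39.9 = 78.1 − 11.4·r*, so r* = (78.1 − 39.9)/11.4 ≈ 3.3509.
Excellent type's separating payoff: 78.1 − 1.1 × r* = 78.1 − 1.1 × (78.1 − 39.9)/11.4 = 78.1 − 42.02/11.4 ≈ 74.4140.
Pooling payoff: 0.48 × 78.1 + 0.52 × 39.9 = 58.236.
Difference: 74.4140 − 58.236 = 16.178, i.e. 16.18 to two decimal places.
The excellent type prefers to separate.

16.18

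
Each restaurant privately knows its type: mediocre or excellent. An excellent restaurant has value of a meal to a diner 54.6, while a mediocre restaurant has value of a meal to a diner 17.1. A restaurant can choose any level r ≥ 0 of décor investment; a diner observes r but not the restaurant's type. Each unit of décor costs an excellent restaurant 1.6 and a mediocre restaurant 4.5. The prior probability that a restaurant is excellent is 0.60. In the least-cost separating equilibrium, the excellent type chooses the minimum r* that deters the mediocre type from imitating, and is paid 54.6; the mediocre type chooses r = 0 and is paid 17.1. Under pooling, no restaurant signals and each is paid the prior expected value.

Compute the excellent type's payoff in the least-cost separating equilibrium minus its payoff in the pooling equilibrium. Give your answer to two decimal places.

1.67

Least-cost separating signal: r* solves 17.1 = 54.6 − 4.5·r*, so r* = (54.6 − 17.1)/4.5 ≈ 8.3333.
Excellent type's separating payoff: 54.6 − 1.6 × r* = 54.6 − 1.6 × (54.6 − 17.1)/4.5 = 54.6 − 60/4.5 ≈ 41.2667.
Pooling payoff: 0.60 × 54.6 + 0.40 × 17.1 = 39.6.
Difference: 41.2667 − 39.6 = 1.6667, i.e. 1.67 to two decimal places.
The excellent type prefers to separate.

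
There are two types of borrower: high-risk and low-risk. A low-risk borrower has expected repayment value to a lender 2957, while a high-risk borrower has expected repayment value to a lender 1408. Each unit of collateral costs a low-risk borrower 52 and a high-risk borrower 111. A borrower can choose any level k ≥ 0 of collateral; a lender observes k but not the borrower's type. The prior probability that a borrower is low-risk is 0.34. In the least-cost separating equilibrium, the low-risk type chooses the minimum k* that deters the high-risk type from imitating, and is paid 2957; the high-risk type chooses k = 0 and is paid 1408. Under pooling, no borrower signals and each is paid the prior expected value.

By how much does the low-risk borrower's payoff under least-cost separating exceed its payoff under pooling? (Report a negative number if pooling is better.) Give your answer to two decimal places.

Least-cost separating signal: k* solves 1408 = 2957 − 111·k*, so k* = (2957 − 1408)/111 ≈ 13.9550.
Low-risk type's separating payoff: 2957 − 52 × k* = 2957 − 52 × (2957 − 1408)/111 = 2957 − 80548/111 ≈ 2231.3423.
Pooling payoff: 0.34 × 2957 + 0.66 × 1408 = 1934.66.
Difference: 2231.3423 − 1934.66 = 296.6823, i.e. 296.68 to two decimal places.
The low-risk type prefers to separate.

296.68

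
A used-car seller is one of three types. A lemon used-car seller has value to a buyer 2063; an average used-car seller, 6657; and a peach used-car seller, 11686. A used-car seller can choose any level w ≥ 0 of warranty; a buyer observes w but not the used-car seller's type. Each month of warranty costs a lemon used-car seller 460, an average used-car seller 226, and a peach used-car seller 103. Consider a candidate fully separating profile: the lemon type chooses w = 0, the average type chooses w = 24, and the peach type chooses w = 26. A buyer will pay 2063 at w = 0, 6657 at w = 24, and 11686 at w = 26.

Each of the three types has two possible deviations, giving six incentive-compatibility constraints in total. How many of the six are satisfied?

Lemon (own payoff 2063): to w=24 gives 6657 − 460×24 = -4383 → no gain ✓; to w=26 gives 11686 − 460×26 = -274 → no gain ✓.
Average (own payoff 6657 − 226×24 = 1233): to w=0 gives 2063 → profitable ✗; to w=26 gives 11686 − 226×26 = 5810 → profitable ✗.
Peach (own payoff 11686 − 103×26 = 9008): to w=0 gives 2063 → no gain ✓; to w=24 gives 6657 − 103×24 = 4185 → no gain ✓.
4 of the 6 constraints hold; not an equilibrium.

4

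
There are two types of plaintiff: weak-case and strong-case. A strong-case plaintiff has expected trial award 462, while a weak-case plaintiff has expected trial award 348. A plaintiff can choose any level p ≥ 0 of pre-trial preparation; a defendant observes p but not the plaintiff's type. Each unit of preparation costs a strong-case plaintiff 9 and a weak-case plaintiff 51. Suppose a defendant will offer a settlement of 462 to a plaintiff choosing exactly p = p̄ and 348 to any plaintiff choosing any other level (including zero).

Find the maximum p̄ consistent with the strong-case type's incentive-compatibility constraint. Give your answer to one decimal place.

Choosing p̄ yields the strong-case type 462 − 9·p̄; choosing zero yields 348.
The strong-case type is indifferent at 462 − 9·p̄ = 348, i.e. p̄ = (462 − 348) / 9 ≈ 12.7.
For any p̄ above 12.7 the strong-case type would rather pool at zero, so separation collapses.

12.7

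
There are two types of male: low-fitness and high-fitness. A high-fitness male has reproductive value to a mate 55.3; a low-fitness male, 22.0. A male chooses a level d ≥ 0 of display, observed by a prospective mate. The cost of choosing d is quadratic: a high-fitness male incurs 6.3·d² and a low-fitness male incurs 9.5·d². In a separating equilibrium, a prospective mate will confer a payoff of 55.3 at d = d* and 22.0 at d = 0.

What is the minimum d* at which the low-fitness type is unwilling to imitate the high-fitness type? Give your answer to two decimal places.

The low-fitness type at d = 0 receives 22.0; imitating at d* yields 55.3 − 9.5·d*².
Indifference: 22.0 = 55.3 − 9.5·d*², so d*² = (55.3 − 22.0) / 9.5 ≈ 3.5053.
d* = √3.5053 ≈ 1.87.

1.87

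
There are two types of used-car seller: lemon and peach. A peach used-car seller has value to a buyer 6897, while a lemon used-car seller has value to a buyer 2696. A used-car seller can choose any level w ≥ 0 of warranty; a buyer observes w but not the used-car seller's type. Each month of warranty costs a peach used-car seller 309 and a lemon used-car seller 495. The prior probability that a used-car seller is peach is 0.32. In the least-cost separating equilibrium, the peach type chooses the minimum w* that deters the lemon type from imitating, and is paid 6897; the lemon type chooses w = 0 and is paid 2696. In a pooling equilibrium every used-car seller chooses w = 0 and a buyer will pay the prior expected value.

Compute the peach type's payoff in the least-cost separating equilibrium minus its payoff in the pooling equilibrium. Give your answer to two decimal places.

Least-cost separating signal: w* solves 2696 = 6897 − 495·w*, so w* = (6897 − 2696)/495 ≈ 8.4869.
Peach type's separating payoff: 6897 − 309 × w* = 6897 − 309 × (6897 − 2696)/495 = 6897 − 1298109/495 ≈ 4274.5576.
Pooling payoff: 0.32 × 6897 + 0.68 × 2696 = 4040.32.
Difference: 4274.5576 − 4040.32 = 234.2376, i.e. 234.24 to two decimal places.
The peach type prefers to separate.

234.24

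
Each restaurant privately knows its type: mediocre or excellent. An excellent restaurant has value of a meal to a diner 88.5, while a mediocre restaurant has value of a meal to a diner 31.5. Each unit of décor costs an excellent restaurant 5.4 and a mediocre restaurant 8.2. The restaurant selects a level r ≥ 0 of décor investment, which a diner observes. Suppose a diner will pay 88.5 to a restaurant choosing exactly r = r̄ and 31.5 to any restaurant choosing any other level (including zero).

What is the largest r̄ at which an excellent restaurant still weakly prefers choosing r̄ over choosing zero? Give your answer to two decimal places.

10.56

Choosing r̄ yields the excellent type 88.5 − 5.4·r̄; choosing zero yields 31.5.
The excellent type is indifferent at 88.5 − 5.4·r̄ = 31.5, i.e. r̄ = (88.5 − 31.5) / 5.4 ≈ 10.56.
For any r̄ above 10.56 the excellent type would rather pool at zero, so separation collapses.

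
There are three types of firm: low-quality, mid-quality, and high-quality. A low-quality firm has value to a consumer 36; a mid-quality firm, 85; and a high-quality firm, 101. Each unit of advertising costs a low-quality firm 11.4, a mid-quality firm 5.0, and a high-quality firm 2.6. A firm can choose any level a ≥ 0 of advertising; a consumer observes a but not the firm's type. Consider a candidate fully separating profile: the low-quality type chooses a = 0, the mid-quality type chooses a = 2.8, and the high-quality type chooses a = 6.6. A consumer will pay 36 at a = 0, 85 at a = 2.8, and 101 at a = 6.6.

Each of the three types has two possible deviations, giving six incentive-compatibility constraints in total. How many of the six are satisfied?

5

High-quality (own payoff 101 − 2.6×6.6 = 83.84): to a=0 gives 36 → no gain ✓; to a=2.8 gives 85 − 2.6×2.8 = 77.72 → no gain ✓.
Mid-quality (own payoff 85 − 5.0×2.8 = 71): to a=0 gives 36 → no gain ✓; to a=6.6 gives 101 − 5.0×6.6 = 68 → no gain ✓.
Low-quality (own payoff 36): to a=2.8 gives 85 − 11.4×2.8 = 53.08 → profitable ✗; to a=6.6 gives 101 − 11.4×6.6 = 25.76 → no gain ✓.
5 of the 6 constraints hold; not an equilibrium.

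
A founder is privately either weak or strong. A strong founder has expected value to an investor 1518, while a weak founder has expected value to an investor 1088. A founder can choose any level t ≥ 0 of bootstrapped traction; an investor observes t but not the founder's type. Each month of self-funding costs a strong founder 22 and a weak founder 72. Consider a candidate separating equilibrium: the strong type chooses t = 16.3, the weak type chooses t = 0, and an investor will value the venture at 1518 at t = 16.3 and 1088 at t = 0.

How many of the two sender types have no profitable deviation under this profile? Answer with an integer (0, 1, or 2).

Weak type: stay at 0 → 1088; mimic → 1518 − 72 × 16.3 = 344.4. IC holds (1088 ≥ 344.4).
Strong type: signal → 1518 − 22 × 16.3 = 1159.4; deviate to 0 → 1088. IC holds (1159.4 ≥ 1088).
2 of 2 constraints hold, so this is a separating equilibrium.

2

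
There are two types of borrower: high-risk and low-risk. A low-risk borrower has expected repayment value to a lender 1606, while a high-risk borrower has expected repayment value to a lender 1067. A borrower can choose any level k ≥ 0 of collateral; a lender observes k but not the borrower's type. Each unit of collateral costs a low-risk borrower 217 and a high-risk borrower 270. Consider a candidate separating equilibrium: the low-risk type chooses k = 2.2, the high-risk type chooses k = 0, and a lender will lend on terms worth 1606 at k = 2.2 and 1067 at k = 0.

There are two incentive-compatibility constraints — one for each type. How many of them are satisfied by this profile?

2

Low-risk type: signal → 1606 − 217 × 2.2 = 1128.6; deviate to 0 → 1067. IC holds (1128.6 ≥ 1067).
High-risk type: stay at 0 → 1067; mimic → 1606 − 270 × 2.2 = 1012. IC holds (1067 ≥ 1012).
2 of 2 constraints hold, so this is a separating equilibrium.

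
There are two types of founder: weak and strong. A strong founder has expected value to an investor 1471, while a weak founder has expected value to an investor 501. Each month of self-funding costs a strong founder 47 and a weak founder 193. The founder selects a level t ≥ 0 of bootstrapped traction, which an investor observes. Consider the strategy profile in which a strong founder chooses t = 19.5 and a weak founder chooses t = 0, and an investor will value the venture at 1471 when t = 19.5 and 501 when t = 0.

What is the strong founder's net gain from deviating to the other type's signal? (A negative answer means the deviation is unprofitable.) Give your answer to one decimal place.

Playing t = 19.5 the strong founder receives 1471 − 47 × 19.5 = 554.5.
Deviating to t = 0 yields 501 instead.
Gain from deviating: 501 − 554.5 = -53.5.
The gain is negative, so the strong type's incentive-compatibility constraint is satisfied.

-53.5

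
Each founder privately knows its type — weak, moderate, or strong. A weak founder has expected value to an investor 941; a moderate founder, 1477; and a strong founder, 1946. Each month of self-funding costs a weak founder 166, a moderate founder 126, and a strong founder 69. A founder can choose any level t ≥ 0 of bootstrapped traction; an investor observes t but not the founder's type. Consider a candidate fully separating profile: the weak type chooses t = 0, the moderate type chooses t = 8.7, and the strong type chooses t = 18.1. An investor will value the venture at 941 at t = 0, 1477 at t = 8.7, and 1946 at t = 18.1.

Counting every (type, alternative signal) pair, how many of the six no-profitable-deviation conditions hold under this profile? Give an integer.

Moderate (own payoff 1477 − 126×8.7 = 380.8): to t=0 gives 941 → profitable ✗; to t=18.1 gives 1946 − 126×18.1 = -334.6 → no gain ✓.
Strong (own payoff 1946 − 69×18.1 = 697.1): to t=0 gives 941 → profitable ✗; to t=8.7 gives 1477 − 69×8.7 = 876.7 → profitable ✗.
Weak (own payoff 941): to t=8.7 gives 1477 − 166×8.7 = 32.8 → no gain ✓; to t=18.1 gives 1946 − 166×18.1 = -1058.6 → no gain ✓.
3 of the 6 constraints hold; not an equilibrium.

3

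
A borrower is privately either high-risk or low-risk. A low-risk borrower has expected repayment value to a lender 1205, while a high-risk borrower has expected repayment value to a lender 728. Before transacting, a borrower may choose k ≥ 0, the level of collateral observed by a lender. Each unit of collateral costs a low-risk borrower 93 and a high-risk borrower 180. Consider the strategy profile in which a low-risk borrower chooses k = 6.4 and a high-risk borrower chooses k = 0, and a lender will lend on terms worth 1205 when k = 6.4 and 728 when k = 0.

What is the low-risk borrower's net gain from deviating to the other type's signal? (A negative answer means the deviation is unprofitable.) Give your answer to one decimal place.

118.2

Playing k = 6.4 the low-risk borrower receives 1205 − 93 × 6.4 = 609.8.
Deviating to k = 0 yields 728 instead.
Gain from deviating: 728 − 609.8 = 118.2.
The gain is positive, so the low-risk type's incentive-compatibility constraint is violated — this profile is not a separating equilibrium.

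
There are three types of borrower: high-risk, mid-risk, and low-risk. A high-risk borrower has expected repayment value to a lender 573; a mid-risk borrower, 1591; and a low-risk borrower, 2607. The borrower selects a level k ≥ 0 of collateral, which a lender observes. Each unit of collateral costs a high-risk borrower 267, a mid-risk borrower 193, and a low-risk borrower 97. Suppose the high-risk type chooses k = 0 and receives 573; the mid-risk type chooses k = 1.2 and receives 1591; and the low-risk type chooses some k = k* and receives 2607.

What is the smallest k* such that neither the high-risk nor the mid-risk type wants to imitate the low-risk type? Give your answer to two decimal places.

7.62

High-risk type (on-path payoff 573) won't mimic when 573 ≥ 2607 − 267·k*, i.e. k* ≥ 7.62.
Mid-risk type (on-path payoff 1591 − 193×1.2 = 1359.4) won't mimic when 1359.4 ≥ 2607 − 193·k*, i.e. k* ≥ 6.46.
Both must hold, so k* = max(7.62, 6.46) = 7.62. The high-risk type's constraint binds.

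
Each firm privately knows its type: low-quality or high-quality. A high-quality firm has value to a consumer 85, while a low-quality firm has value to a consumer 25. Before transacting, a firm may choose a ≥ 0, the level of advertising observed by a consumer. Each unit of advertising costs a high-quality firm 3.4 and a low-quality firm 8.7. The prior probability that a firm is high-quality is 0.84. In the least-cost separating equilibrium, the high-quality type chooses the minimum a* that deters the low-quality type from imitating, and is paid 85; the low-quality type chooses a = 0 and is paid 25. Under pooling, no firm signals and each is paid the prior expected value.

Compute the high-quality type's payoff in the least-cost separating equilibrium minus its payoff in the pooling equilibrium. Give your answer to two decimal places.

-13.85

Least-cost separating signal: a* solves 25 = 85 − 8.7·a*, so a* = (85 − 25)/8.7 ≈ 6.8966.
High-quality type's separating payoff: 85 − 3.4 × a* = 85 − 3.4 × (85 − 25)/8.7 = 85 − 204/8.7 ≈ 61.5517.
Pooling payoff: 0.84 × 85 + 0.16 × 25 = 75.4.
Difference: 61.5517 − 75.4 = -13.8483, i.e. -13.85 to two decimal places.
The high-quality type would prefer the pooling outcome.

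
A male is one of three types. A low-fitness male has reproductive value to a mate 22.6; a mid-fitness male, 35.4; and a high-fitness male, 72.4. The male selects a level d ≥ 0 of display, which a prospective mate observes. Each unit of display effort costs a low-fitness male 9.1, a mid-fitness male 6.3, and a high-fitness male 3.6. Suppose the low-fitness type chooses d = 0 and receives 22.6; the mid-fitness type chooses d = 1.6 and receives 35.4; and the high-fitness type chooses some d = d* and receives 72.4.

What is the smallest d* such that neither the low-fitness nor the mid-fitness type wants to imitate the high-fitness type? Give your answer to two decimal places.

7.47

Mid-fitness type (on-path payoff 35.4 − 6.3×1.6 = 25.32) won't mimic when 25.32 ≥ 72.4 − 6.3·d*, i.e. d* ≥ 7.47.
Low-fitness type (on-path payoff 22.6) won't mimic when 22.6 ≥ 72.4 − 9.1·d*, i.e. d* ≥ 5.47.
Both must hold, so d* = max(5.47, 7.47) = 7.47. The mid-fitness type's constraint binds.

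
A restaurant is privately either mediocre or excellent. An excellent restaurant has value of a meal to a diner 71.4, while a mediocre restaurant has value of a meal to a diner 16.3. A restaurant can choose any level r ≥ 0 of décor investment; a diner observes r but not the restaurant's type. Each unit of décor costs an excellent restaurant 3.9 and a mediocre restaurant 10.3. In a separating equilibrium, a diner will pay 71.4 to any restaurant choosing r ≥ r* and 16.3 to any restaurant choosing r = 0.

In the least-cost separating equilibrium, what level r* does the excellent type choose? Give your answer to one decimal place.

5.3

A mediocre restaurant choosing r = 0 receives 16.3.
Imitating at r* instead would pay 71.4 at cost 10.3·r*, netting 71.4 − 10.3·r*.
Indifference: 16.3 = 71.4 − 10.3·r*, so r* = (71.4 − 16.3) / 10.3 ≈ 5.3.
This is the mediocre type's binding incentive-compatibility constraint; any r ≥ 5.3 sustains separation on that side.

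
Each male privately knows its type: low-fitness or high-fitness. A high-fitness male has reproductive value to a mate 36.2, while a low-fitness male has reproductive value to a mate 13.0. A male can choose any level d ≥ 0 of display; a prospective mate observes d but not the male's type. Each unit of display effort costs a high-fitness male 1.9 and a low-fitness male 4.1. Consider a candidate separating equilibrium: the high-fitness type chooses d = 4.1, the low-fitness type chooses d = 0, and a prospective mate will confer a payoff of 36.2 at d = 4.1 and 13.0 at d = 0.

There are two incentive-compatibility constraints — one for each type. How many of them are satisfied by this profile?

1

Low-fitness type: stay at 0 → 13.0; mimic → 36.2 − 4.1 × 4.1 = 19.39. IC fails (13.0 < 19.39).
High-fitness type: signal → 36.2 − 1.9 × 4.1 = 28.41; deviate to 0 → 13.0. IC holds (28.41 ≥ 13.0).
1 of 2 constraints hold, so this profile is not an equilibrium.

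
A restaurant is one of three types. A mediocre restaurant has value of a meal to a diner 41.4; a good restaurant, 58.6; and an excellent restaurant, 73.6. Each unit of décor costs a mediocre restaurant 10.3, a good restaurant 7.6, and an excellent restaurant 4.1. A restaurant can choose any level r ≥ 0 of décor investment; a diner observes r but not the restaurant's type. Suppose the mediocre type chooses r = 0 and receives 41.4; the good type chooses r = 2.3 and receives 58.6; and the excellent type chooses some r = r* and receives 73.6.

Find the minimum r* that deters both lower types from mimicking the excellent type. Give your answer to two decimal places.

Good type (on-path payoff 58.6 − 7.6×2.3 = 41.12) won't mimic when 41.12 ≥ 73.6 − 7.6·r*, i.e. r* ≥ 4.27.
Mediocre type (on-path payoff 41.4) won't mimic when 41.4 ≥ 73.6 − 10.3·r*, i.e. r* ≥ 3.13.
Both must hold, so r* = max(3.13, 4.27) = 4.27. The good type's constraint binds.

4.27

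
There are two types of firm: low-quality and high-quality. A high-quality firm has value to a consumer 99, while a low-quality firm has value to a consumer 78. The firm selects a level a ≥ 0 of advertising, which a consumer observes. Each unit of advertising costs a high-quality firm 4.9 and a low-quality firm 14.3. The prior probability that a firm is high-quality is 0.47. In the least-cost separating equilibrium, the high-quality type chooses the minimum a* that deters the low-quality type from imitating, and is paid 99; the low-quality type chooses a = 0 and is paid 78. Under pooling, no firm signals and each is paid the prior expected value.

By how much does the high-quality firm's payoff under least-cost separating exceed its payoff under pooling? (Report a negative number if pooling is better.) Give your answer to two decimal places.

3.93

Least-cost separating signal: a* solves 78 = 99 − 14.3·a*, so a* = (99 − 78)/14.3 ≈ 1.4685.
High-quality type's separating payoff: 99 − 4.9 × a* = 99 − 4.9 × (99 − 78)/14.3 = 99 − 102.9/14.3 ≈ 91.8042.
Pooling payoff: 0.47 × 99 + 0.53 × 78 = 87.87.
Difference: 91.8042 − 87.87 = 3.9342, i.e. 3.93 to two decimal places.
The high-quality type prefers to separate.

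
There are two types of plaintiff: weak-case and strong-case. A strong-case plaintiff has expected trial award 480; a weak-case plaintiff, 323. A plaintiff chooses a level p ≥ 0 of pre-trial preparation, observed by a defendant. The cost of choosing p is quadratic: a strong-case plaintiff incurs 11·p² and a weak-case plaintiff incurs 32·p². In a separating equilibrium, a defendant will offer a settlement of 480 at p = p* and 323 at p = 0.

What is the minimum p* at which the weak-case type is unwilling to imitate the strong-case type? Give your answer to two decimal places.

2.22

The weak-case type at p = 0 receives 323; imitating at p* yields 480 − 32·p*².
Indifference: 323 = 480 − 32·p*², so p*² = (480 − 323) / 32 ≈ 4.9063.
p* = √4.9063 ≈ 2.22.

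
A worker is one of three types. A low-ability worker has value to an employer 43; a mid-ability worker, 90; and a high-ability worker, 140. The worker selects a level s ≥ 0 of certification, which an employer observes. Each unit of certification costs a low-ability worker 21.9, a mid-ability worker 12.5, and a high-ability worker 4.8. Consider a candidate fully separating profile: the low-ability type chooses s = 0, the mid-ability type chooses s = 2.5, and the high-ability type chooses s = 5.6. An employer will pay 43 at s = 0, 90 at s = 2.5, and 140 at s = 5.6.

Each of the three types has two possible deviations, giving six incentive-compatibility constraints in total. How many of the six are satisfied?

5

Mid-ability (own payoff 90 − 12.5×2.5 = 58.75): to s=0 gives 43 → no gain ✓; to s=5.6 gives 140 − 12.5×5.6 = 70 → profitable ✗.
High-ability (own payoff 140 − 4.8×5.6 = 113.12): to s=0 gives 43 → no gain ✓; to s=2.5 gives 90 − 4.8×2.5 = 78 → no gain ✓.
Low-ability (own payoff 43): to s=2.5 gives 90 − 21.9×2.5 = 35.25 → no gain ✓; to s=5.6 gives 140 − 21.9×5.6 = 17.36 → no gain ✓.
5 of the 6 constraints hold; not an equilibrium.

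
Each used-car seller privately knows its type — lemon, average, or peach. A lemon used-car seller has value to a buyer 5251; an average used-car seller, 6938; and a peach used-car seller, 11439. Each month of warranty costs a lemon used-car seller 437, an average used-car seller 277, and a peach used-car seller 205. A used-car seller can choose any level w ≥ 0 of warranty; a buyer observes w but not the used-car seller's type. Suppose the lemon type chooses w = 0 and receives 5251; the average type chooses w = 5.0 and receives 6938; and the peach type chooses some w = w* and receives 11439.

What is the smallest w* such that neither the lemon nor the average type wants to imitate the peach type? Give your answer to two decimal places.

21.25

Lemon type (on-path payoff 5251) won't mimic when 5251 ≥ 11439 − 437·w*, i.e. w* ≥ 14.16.
Average type (on-path payoff 6938 − 277×5.0 = 5553) won't mimic when 5553 ≥ 11439 − 277·w*, i.e. w* ≥ 21.25.
Both must hold, so w* = max(14.16, 21.25) = 21.25. The average type's constraint binds.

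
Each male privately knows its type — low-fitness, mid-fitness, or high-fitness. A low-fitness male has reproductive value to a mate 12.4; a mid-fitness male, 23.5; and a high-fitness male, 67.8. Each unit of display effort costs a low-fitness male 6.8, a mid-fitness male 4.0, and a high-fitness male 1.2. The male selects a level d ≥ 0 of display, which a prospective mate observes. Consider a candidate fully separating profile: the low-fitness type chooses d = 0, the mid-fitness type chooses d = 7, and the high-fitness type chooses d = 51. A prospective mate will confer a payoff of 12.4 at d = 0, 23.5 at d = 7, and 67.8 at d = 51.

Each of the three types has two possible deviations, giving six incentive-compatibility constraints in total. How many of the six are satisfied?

Mid-fitness (own payoff 23.5 − 4.0×7 = -4.5): to d=0 gives 12.4 → profitable ✗; to d=51 gives 67.8 − 4.0×51 = -136.2 → no gain ✓.
High-fitness (own payoff 67.8 − 1.2×51 = 6.6): to d=0 gives 12.4 → profitable ✗; to d=7 gives 23.5 − 1.2×7 = 15.1 → profitable ✗.
Low-fitness (own payoff 12.4): to d=7 gives 23.5 − 6.8×7 = -24.1 → no gain ✓; to d=51 gives 67.8 − 6.8×51 = -279 → no gain ✓.
3 of the 6 constraints hold; not an equilibrium.

3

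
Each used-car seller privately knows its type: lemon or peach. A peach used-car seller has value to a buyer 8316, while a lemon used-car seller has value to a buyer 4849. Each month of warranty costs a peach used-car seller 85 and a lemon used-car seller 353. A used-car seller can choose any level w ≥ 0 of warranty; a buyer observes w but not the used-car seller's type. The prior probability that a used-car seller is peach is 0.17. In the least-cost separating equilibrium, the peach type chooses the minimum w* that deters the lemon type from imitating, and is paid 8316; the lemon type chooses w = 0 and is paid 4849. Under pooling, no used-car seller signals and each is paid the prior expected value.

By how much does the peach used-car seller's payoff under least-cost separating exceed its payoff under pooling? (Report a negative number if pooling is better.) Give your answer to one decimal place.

2042.8

Least-cost separating signal: w* solves 4849 = 8316 − 353·w*, so w* = (8316 − 4849)/353 ≈ 9.8215.
Peach type's separating payoff: 8316 − 85 × w* = 8316 − 85 × (8316 − 4849)/353 = 8316 − 294695/353 ≈ 7481.170.
Pooling payoff: 0.17 × 8316 + 0.83 × 4849 = 5438.39.
Difference: 7481.170 − 5438.39 = 2042.78, i.e. 2042.8 to one decimal place.
The peach type prefers to separate.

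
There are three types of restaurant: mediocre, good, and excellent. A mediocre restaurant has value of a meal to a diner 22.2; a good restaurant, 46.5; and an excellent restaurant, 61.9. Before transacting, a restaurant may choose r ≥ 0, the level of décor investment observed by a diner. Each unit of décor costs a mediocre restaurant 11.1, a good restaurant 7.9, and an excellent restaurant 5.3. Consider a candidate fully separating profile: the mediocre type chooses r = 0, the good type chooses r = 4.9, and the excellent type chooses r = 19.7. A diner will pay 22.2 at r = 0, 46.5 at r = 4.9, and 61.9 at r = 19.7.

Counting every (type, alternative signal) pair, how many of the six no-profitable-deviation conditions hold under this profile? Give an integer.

Good (own payoff 46.5 − 7.9×4.9 = 7.79): to r=0 gives 22.2 → profitable ✗; to r=19.7 gives 61.9 − 7.9×19.7 = -93.73 → no gain ✓.
Excellent (own payoff 61.9 − 5.3×19.7 = -42.51): to r=0 gives 22.2 → profitable ✗; to r=4.9 gives 46.5 − 5.3×4.9 = 20.53 → profitable ✗.
Mediocre (own payoff 22.2): to r=4.9 gives 46.5 − 11.1×4.9 = -7.89 → no gain ✓; to r=19.7 gives 61.9 − 11.1×19.7 = -156.77 → no gain ✓.
3 of the 6 constraints hold; not an equilibrium.

3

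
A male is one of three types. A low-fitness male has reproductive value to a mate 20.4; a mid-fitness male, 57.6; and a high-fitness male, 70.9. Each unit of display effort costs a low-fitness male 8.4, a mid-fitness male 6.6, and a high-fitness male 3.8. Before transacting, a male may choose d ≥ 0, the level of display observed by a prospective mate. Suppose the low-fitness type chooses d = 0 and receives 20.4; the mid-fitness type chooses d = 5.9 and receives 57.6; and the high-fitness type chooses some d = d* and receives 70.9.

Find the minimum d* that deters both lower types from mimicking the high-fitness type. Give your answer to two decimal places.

7.92

Mid-fitness type (on-path payoff 57.6 − 6.6×5.9 = 18.66) won't mimic when 18.66 ≥ 70.9 − 6.6·d*, i.e. d* ≥ 7.92.
Low-fitness type (on-path payoff 20.4) won't mimic when 20.4 ≥ 70.9 − 8.4·d*, i.e. d* ≥ 6.01.
Both must hold, so d* = max(6.01, 7.92) = 7.92. The mid-fitness type's constraint binds.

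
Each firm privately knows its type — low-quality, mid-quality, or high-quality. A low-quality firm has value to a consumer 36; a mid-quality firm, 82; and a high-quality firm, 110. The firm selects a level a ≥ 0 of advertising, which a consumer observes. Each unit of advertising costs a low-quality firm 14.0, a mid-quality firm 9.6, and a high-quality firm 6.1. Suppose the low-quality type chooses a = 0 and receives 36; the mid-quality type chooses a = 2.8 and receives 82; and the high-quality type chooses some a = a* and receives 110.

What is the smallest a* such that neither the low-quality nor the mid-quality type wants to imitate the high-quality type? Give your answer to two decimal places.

5.72

Low-quality type (on-path payoff 36) won't mimic when 36 ≥ 110 − 14.0·a*, i.e. a* ≥ 5.29.
Mid-quality type (on-path payoff 82 − 9.6×2.8 = 55.12) won't mimic when 55.12 ≥ 110 − 9.6·a*, i.e. a* ≥ 5.72.
Both must hold, so a* = max(5.29, 5.72) = 5.72. The mid-quality type's constraint binds.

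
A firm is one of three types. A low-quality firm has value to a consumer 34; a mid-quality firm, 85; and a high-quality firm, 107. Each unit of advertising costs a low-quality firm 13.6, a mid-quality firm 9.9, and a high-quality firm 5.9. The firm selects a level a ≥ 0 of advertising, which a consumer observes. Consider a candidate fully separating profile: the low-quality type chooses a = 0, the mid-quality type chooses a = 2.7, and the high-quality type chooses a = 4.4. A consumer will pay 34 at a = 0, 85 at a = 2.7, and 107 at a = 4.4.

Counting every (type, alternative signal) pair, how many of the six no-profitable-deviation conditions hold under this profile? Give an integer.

3

Low-quality (own payoff 34): to a=2.7 gives 85 − 13.6×2.7 = 48.28 → profitable ✗; to a=4.4 gives 107 − 13.6×4.4 = 47.16 → profitable ✗.
High-quality (own payoff 107 − 5.9×4.4 = 81.04): to a=0 gives 34 → no gain ✓; to a=2.7 gives 85 − 5.9×2.7 = 69.07 → no gain ✓.
Mid-quality (own payoff 85 − 9.9×2.7 = 58.27): to a=0 gives 34 → no gain ✓; to a=4.4 gives 107 − 9.9×4.4 = 63.44 → profitable ✗.
3 of the 6 constraints hold; not an equilibrium.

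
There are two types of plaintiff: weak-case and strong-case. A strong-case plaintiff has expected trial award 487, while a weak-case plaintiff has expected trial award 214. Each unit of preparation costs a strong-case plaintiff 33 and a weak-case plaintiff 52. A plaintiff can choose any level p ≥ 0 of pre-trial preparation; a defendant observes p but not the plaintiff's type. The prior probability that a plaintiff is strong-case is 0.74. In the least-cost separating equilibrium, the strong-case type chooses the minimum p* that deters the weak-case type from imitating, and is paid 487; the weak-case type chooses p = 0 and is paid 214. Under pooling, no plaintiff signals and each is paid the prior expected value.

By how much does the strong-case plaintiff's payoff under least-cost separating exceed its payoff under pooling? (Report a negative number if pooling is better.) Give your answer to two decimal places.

Least-cost separating signal: p* solves 214 = 487 − 52·p*, so p* = (487 − 214)/52 = 5.25.
Strong-case type's separating payoff: 487 − 33 × p* = 487 − 33 × (487 − 214)/52 = 487 − 9009/52 = 313.75.
Pooling payoff: 0.74 × 487 + 0.26 × 214 = 416.02.
Difference: 313.75 − 416.02 = -102.27.
The strong-case type would prefer the pooling outcome.

-102.27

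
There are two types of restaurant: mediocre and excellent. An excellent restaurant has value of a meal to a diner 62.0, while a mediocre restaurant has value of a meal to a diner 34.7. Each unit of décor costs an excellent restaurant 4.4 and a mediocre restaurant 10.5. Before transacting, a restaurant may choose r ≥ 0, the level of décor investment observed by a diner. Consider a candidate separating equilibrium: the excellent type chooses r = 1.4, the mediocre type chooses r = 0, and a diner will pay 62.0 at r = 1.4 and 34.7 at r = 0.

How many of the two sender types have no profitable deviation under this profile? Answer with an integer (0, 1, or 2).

Excellent type: signal → 62.0 − 4.4 × 1.4 = 55.84; deviate to 0 → 34.7. IC holds (55.84 ≥ 34.7).
Mediocre type: stay at 0 → 34.7; mimic → 62.0 − 10.5 × 1.4 = 47.3. IC fails (34.7 < 47.3).
1 of 2 constraints hold, so this profile is not an equilibrium.

1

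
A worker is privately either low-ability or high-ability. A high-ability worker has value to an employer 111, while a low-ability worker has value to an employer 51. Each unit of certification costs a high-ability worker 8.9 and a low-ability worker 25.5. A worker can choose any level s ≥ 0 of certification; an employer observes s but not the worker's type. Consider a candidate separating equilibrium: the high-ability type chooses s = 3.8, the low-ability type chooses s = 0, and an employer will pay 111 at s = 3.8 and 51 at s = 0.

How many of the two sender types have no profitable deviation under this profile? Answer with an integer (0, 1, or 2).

Low-ability type: stay at 0 → 51; mimic → 111 − 25.5 × 3.8 = 14.1. IC holds (51 ≥ 14.1).
High-ability type: signal → 111 − 8.9 × 3.8 = 77.18; deviate to 0 → 51. IC holds (77.18 ≥ 51).
2 of 2 constraints hold, so this is a separating equilibrium.

2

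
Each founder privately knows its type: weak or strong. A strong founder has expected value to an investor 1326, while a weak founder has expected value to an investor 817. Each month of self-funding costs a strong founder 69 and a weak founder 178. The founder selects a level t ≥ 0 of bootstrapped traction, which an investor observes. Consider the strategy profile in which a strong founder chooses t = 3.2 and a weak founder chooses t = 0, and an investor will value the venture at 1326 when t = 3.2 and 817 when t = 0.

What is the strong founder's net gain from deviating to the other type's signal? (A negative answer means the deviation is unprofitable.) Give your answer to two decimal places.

Playing t = 3.2 the strong founder receives 1326 − 69 × 3.2 = 1105.2.
Deviating to t = 0 yields 817 instead.
Gain from deviating: 817 − 1105.2 = -288.20.
The gain is negative, so the strong type's incentive-compatibility constraint is satisfied.

-288.20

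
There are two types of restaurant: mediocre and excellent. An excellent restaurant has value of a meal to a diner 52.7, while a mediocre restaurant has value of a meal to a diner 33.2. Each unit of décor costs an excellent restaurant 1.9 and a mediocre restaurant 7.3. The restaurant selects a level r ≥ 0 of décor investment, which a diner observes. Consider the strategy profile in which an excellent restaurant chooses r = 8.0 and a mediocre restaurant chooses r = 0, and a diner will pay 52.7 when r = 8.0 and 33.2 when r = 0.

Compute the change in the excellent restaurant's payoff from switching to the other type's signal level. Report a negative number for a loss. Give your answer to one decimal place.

Playing r = 8.0 the excellent restaurant receives 52.7 − 1.9 × 8.0 = 37.5.
Deviating to r = 0 yields 33.2 instead.
Gain from deviating: 33.2 − 37.5 = -4.3.
The gain is negative, so the excellent type's incentive-compatibility constraint is satisfied.

-4.3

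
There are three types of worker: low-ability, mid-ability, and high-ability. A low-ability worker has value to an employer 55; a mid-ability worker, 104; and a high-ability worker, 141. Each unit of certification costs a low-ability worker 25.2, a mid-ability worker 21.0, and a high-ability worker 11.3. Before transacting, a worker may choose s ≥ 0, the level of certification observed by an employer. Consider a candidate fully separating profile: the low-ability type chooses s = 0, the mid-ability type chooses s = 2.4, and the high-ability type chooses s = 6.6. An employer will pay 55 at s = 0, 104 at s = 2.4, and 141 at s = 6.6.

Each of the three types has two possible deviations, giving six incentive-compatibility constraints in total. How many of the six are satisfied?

Mid-ability (own payoff 104 − 21.0×2.4 = 53.6): to s=0 gives 55 → profitable ✗; to s=6.6 gives 141 − 21.0×6.6 = 2.4 → no gain ✓.
Low-ability (own payoff 55): to s=2.4 gives 104 − 25.2×2.4 = 43.52 → no gain ✓; to s=6.6 gives 141 − 25.2×6.6 = -25.32 → no gain ✓.
High-ability (own payoff 141 − 11.3×6.6 = 66.42): to s=0 gives 55 → no gain ✓; to s=2.4 gives 104 − 11.3×2.4 = 76.88 → profitable ✗.
4 of the 6 constraints hold; not an equilibrium.

4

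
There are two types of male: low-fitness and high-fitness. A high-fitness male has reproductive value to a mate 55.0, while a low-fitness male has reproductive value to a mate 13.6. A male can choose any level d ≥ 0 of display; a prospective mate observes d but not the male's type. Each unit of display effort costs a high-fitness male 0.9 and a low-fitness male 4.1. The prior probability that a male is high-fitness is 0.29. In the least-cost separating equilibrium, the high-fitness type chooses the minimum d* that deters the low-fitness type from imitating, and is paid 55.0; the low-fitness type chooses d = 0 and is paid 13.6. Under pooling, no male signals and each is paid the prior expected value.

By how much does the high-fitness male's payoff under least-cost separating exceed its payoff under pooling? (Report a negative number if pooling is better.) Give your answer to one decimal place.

20.3

Least-cost separating signal: d* solves 13.6 = 55.0 − 4.1·d*, so d* = (55.0 − 13.6)/4.1 ≈ 10.0976.
High-fitness type's separating payoff: 55.0 − 0.9 × d* = 55.0 − 0.9 × (55.0 − 13.6)/4.1 = 55.0 − 37.26/4.1 ≈ 45.912.
Pooling payoff: 0.29 × 55.0 + 0.71 × 13.6 = 25.606.
Difference: 45.912 − 25.606 = 20.306, i.e. 20.3 to one decimal place.
The high-fitness type prefers to separate.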